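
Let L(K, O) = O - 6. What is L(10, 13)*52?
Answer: 364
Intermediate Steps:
L(K, O) = -6 + O
L(10, 13)*52 = (-6 + 13)*52 = 7*52 = 364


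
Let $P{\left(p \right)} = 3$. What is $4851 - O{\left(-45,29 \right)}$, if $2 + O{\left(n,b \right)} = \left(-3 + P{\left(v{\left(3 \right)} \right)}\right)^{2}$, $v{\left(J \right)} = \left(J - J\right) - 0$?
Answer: $4853$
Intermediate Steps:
$v{\left(J \right)} = 0$ ($v{\left(J \right)} = 0 + 0 = 0$)
$O{\left(n,b \right)} = -2$ ($O{\left(n,b \right)} = -2 + \left(-3 + 3\right)^{2} = -2 + 0^{2} = -2 + 0 = -2$)
$4851 - O{\left(-45,29 \right)} = 4851 - -2 = 4851 + 2 = 4853$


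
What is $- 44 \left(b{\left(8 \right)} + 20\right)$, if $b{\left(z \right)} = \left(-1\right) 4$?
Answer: $-704$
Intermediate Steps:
$b{\left(z \right)} = -4$
$- 44 \left(b{\left(8 \right)} + 20\right) = - 44 \left(-4 + 20\right) = \left(-44\right) 16 = -704$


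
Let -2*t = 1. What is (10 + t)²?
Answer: 361/4 ≈ 90.250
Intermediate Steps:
t = -½ (t = -½*1 = -½ ≈ -0.50000)
(10 + t)² = (10 - ½)² = (19/2)² = 361/4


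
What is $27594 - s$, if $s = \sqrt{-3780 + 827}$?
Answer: $27594 - i \sqrt{2953} \approx 27594.0 - 54.341 i$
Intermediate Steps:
$s = i \sqrt{2953}$ ($s = \sqrt{-2953} = i \sqrt{2953} \approx 54.341 i$)
$27594 - s = 27594 - i \sqrt{2953}$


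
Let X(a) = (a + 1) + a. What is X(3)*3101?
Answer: 21707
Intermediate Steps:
X(a) = 1 + 2*a (X(a) = (1 + a) + a = 1 + 2*a)
X(3)*3101 = (1 + 2*3)*3101 = (1 + 6)*3101 = 7*3101 = 21707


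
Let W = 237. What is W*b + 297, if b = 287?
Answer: 68316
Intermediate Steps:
W*b + 297 = 237*287 + 297 = 68019 + 297 = 68316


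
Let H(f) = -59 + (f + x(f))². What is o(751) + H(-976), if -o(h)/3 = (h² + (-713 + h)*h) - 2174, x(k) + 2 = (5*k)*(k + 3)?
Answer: 22536494725490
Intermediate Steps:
x(k) = -2 + 5*k*(3 + k) (x(k) = -2 + (5*k)*(k + 3) = -2 + (5*k)*(3 + k) = -2 + 5*k*(3 + k))
o(h) = 6522 - 3*h² - 3*h*(-713 + h) (o(h) = -3*((h² + (-713 + h)*h) - 2174) = -3*((h² + h*(-713 + h)) - 2174) = -3*(-2174 + h² + h*(-713 + h)) = 6522 - 3*h² - 3*h*(-713 + h))
H(f) = -59 + (-2 + 5*f² + 16*f)² (H(f) = -59 + (f + (-2 + 5*f² + 15*f))² = -59 + (-2 + 5*f² + 16*f)²)
o(751) + H(-976) = (6522 - 6*751² + 2139*751) + (-59 + (-2 + 5*(-976)² + 16*(-976))²) = (6522 - 6*564001 + 1606389) + (-59 + (-2 + 5*952576 - 15616)²) = (6522 - 3384006 + 1606389) + (-59 + (-2 + 4762880 - 15616)²) = -1771095 + (-59 + 4747262²) = -1771095 + (-59 + 22536496496644) = -1771095 + 22536496496585 = 22536494725490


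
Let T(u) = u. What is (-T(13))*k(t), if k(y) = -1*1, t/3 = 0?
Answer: 13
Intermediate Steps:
t = 0 (t = 3*0 = 0)
k(y) = -1
(-T(13))*k(t) = -1*13*(-1) = -13*(-1) = 13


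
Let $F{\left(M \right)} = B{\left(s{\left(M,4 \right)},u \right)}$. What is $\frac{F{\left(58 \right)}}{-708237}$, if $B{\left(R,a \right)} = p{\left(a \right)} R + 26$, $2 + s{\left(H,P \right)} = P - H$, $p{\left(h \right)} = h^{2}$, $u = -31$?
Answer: $\frac{17930}{236079} \approx 0.075949$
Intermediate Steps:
$s{\left(H,P \right)} = -2 + P - H$ ($s{\left(H,P \right)} = -2 - \left(H - P\right) = -2 + P - H$)
$B{\left(R,a \right)} = 26 + R a^{2}$ ($B{\left(R,a \right)} = a^{2} R + 26 = R a^{2} + 26 = 26 + R a^{2}$)
$F{\left(M \right)} = 1948 - 961 M$ ($F{\left(M \right)} = 26 + \left(-2 + 4 - M\right) \left(-31\right)^{2} = 26 + \left(2 - M\right) 961 = 26 - \left(-1922 + 961 M\right) = 1948 - 961 M$)
$\frac{F{\left(58 \right)}}{-708237} = \frac{1948 - 55738}{-708237} = \left(1948 - 55738\right) \left(- \frac{1}{708237}\right) = \left(-53790\right) \left(- \frac{1}{708237}\right) = \frac{17930}{236079}$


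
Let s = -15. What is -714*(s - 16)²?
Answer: -686154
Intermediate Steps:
-714*(s - 16)² = -714*(-15 - 16)² = -714*(-31)² = -714*961 = -686154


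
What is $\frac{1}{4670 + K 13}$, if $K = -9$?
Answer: $\frac{1}{4553} \approx 0.00021964$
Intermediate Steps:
$\frac{1}{4670 + K 13} = \frac{1}{4670 - 117} = \frac{1}{4553}$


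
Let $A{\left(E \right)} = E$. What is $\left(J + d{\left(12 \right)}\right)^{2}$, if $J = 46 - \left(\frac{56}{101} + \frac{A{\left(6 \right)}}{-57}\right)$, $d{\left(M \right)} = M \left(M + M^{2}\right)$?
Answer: $\frac{13540780848400}{3682561} \approx 3.677 \cdot 10^{6}$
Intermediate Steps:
$J = \frac{87412}{1919}$ ($J = 46 - \left(\frac{56}{101} + \frac{6}{-57}\right) = 46 - \left(56 \cdot \frac{1}{101} + 6 \left(- \frac{1}{57}\right)\right) = 46 - \left(\frac{56}{101} - \frac{2}{19}\right) = 46 - \frac{862}{1919} = \frac{87412}{1919} \approx 45.551$)
$\left(J + d{\left(12 \right)}\right)^{2} = \left(\frac{87412}{1919} + 12^{2} \left(1 + 12\right)\right)^{2} = \left(\frac{87412}{1919} + 144 \cdot 13\right)^{2} = \left(\frac{87412}{1919} + 1872\right)^{2} = \left(\frac{3679780}{1919}\right)^{2} = \frac{13540780848400}{3682561}$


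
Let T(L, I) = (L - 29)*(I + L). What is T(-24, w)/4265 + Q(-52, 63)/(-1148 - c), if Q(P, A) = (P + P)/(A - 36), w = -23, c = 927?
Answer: 28000367/47789325 ≈ 0.58591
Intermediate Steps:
Q(P, A) = 2*P/(-36 + A) (Q(P, A) = (2*P)/(-36 + A) = 2*P/(-36 + A))
T(L, I) = (-29 + L)*(I + L)
T(-24, w)/4265 + Q(-52, 63)/(-1148 - c) = ((-24)² - 29*(-23) - 29*(-24) - 23*(-24))/4265 + (2*(-52)/(-36 + 63))/(-1148 - 1*927) = (576 + 667 + 696 + 552)*(1/4265) + (2*(-52)/27)/(-1148 - 927) = 2491*(1/4265) + (2*(-52)*(1/27))/(-2075) = 2491/4265 - 104/27*(-1/2075) = 2491/4265 + 104/56025 = 28000367/47789325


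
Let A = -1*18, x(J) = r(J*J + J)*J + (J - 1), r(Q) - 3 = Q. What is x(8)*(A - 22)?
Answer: -24280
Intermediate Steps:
r(Q) = 3 + Q
x(J) = -1 + J + J*(3 + J + J²) (x(J) = (3 + (J*J + J))*J + (J - 1) = (3 + (J² + J))*J + (-1 + J) = (3 + (J + J²))*J + (-1 + J) = (3 + J + J²)*J + (-1 + J) = J*(3 + J + J²) + (-1 + J) = -1 + J + J*(3 + J + J²))
A = -18
x(8)*(A - 22) = (-1 + 8 + 8*(3 + 8*(1 + 8)))*(-18 - 22) = (-1 + 8 + 8*(3 + 8*9))*(-40) = (-1 + 8 + 8*(3 + 72))*(-40) = (-1 + 8 + 8*75)*(-40) = (-1 + 8 + 600)*(-40) = 607*(-40) = -24280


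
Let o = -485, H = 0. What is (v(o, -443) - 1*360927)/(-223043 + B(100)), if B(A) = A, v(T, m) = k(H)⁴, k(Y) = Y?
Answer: 51561/31849 ≈ 1.6189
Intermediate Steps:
v(T, m) = 0 (v(T, m) = 0⁴ = 0)
(v(o, -443) - 1*360927)/(-223043 + B(100)) = (0 - 1*360927)/(-223043 + 100) = (0 - 360927)/(-222943) = -360927*(-1/222943) = 51561/31849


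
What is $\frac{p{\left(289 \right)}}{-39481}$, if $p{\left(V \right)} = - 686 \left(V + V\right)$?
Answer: $\frac{396508}{39481} \approx 10.043$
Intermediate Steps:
$p{\left(V \right)} = - 1372 V$ ($p{\left(V \right)} = - 686 \cdot 2 V = - 1372 V$)
$\frac{p{\left(289 \right)}}{-39481} = \frac{\left(-1372\right) 289}{-39481} = \left(-396508\right) \left(- \frac{1}{39481}\right) = \frac{396508}{39481}$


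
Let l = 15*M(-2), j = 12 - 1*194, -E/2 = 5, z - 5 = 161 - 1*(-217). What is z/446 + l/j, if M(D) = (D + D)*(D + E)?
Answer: -125707/40586 ≈ -3.0973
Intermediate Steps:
z = 383 (z = 5 + (161 - 1*(-217)) = 5 + (161 + 217) = 5 + 378 = 383)
E = -10 (E = -2*5 = -10)
j = -182 (j = 12 - 194 = -182)
M(D) = 2*D*(-10 + D) (M(D) = (D + D)*(D - 10) = (2*D)*(-10 + D) = 2*D*(-10 + D))
l = 720 (l = 15*(2*(-2)*(-10 - 2)) = 15*(2*(-2)*(-12)) = 15*48 = 720)
z/446 + l/j = 383/446 + 720/(-182) = 383*(1/446) + 720*(-1/182) = 383/446 - 360/91 = -125707/40586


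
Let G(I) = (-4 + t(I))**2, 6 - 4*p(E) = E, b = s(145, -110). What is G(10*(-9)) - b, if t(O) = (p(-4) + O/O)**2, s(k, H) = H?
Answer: 2849/16 ≈ 178.06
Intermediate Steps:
b = -110
p(E) = 3/2 - E/4
t(O) = 49/4 (t(O) = ((3/2 - 1/4*(-4)) + O/O)**2 = ((3/2 + 1) + 1)**2 = (5/2 + 1)**2 = (7/2)**2 = 49/4)
G(I) = 1089/16 (G(I) = (-4 + 49/4)**2 = (33/4)**2 = 1089/16)
G(10*(-9)) - b = 1089/16 - 1*(-110) = 1089/16 + 110 = 2849/16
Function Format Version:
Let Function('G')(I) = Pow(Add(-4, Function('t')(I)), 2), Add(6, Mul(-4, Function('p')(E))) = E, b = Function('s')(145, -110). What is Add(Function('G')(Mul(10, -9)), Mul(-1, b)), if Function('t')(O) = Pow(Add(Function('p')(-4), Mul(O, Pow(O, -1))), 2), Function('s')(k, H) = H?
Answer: Rational(2849, 16) ≈ 178.06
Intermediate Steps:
b = -110
Function('p')(E) = Add(Rational(3, 2), Mul(Rational(-1, 4), E))
Function('t')(O) = Rational(49, 4) (Function('t')(O) = Pow(Add(Add(Rational(3, 2), Mul(Rational(-1, 4), -4)), Mul(O, Pow(O, -1))), 2) = Pow(Add(Add(Rational(3, 2), 1), 1), 2) = Pow(Add(Rational(5, 2), 1), 2) = Pow(Rational(7, 2), 2) = Rational(49, 4))
Function('G')(I) = Rational(1089, 16) (Function('G')(I) = Pow(Add(-4, Rational(49, 4)), 2) = Pow(Rational(33, 4), 2) = Rational(1089, 16))
Add(Function('G')(Mul(10, -9)), Mul(-1, b)) = Add(Rational(1089, 16), Mul(-1, -110)) = Add(Rational(1089, 16), 110) = Rational(2849, 16)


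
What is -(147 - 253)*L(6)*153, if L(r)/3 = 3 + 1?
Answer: 194616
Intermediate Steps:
L(r) = 12 (L(r) = 3*(3 + 1) = 3*4 = 12)
-(147 - 253)*L(6)*153 = -(147 - 253)*12*153 = -(-106)*1836 = -1*(-194616) = 194616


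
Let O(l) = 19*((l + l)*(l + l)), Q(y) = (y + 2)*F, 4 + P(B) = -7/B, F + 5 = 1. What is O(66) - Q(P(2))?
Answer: 331034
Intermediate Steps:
F = -4 (F = -5 + 1 = -4)
P(B) = -4 - 7/B
Q(y) = -8 - 4*y (Q(y) = (y + 2)*(-4) = (2 + y)*(-4) = -8 - 4*y)
O(l) = 76*l² (O(l) = 19*((2*l)*(2*l)) = 19*(4*l²) = 76*l²)
O(66) - Q(P(2)) = 76*66² - (-8 - 4*(-4 - 7/2)) = 76*4356 - (-8 - 4*(-4 - 7*½)) = 331056 - (-8 - 4*(-4 - 7/2)) = 331056 - (-8 - 4*(-15/2)) = 331056 - (-8 + 30) = 331056 - 1*22 = 331056 - 22 = 331034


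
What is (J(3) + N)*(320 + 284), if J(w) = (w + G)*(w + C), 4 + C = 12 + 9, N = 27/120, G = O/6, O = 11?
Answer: 1755677/30 ≈ 58523.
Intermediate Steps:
G = 11/6 ≈ 1.8333
N = 9/40 (N = 27*(1/120) = 9/40 ≈ 0.22500)
C = 17 (C = -4 + (12 + 9) = -4 + 21 = 17)
J(w) = (17 + w)*(11/6 + w) (J(w) = (w + 11/6)*(w + 17) = (11/6 + w)*(17 + w) = (17 + w)*(11/6 + w))
(J(3) + N)*(320 + 284) = ((187/6 + 3**2 + (113/6)*3) + 9/40)*(320 + 284) = ((187/6 + 9 + 113/2) + 9/40)*604 = (290/3 + 9/40)*604 = (11627/120)*604 = 1755677/30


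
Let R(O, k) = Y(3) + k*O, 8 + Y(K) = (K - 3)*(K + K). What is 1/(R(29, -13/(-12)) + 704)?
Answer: 12/8729 ≈ 0.0013747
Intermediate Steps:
Y(K) = -8 + 2*K*(-3 + K) (Y(K) = -8 + (K - 3)*(K + K) = -8 + (-3 + K)*(2*K) = -8 + 2*K*(-3 + K))
R(O, k) = -8 + O*k (R(O, k) = (-8 - 6*3 + 2*3²) + k*O = (-8 - 18 + 2*9) + O*k = (-8 - 18 + 18) + O*k = -8 + O*k)
1/(R(29, -13/(-12)) + 704) = 1/((-8 + 29*(-13/(-12))) + 704) = 1/((-8 + 29*(-13*(-1/12))) + 704) = 1/((-8 + 29*(13/12)) + 704) = 1/((-8 + 377/12) + 704) = 1/(281/12 + 704) = 1/(8729/12) = 12/8729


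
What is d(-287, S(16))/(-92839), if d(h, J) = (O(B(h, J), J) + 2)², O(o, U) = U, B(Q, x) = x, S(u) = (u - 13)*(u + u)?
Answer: -9604/92839 ≈ -0.10345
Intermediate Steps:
S(u) = 2*u*(-13 + u) (S(u) = (-13 + u)*(2*u) = 2*u*(-13 + u))
d(h, J) = (2 + J)² (d(h, J) = (J + 2)² = (2 + J)²)
d(-287, S(16))/(-92839) = (2 + 2*16*(-13 + 16))²/(-92839) = (2 + 2*16*3)²*(-1/92839) = (2 + 96)²*(-1/92839) = 98²*(-1/92839) = 9604*(-1/92839) = -9604/92839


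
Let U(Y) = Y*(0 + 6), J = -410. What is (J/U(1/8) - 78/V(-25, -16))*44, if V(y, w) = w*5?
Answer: -720313/30 ≈ -24010.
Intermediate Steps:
V(y, w) = 5*w
U(Y) = 6*Y (U(Y) = Y*6 = 6*Y)
(J/U(1/8) - 78/V(-25, -16))*44 = (-410/(6/8) - 78/(5*(-16)))*44 = (-410/(6*(⅛)) - 78/(-80))*44 = (-410/¾ - 78*(-1/80))*44 = (-410*4/3 + 39/40)*44 = (-1640/3 + 39/40)*44 = -65483/120*44 = -720313/30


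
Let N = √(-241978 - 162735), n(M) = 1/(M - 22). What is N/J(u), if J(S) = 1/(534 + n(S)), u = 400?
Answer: 201853*I*√404713/378 ≈ 3.3972e+5*I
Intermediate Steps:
n(M) = 1/(-22 + M)
N = I*√404713 (N = √(-404713) = I*√404713 ≈ 636.17*I)
J(S) = 1/(534 + 1/(-22 + S))
N/J(u) = (I*√404713)/(((-22 + 400)/(-11747 + 534*400))) = (I*√404713)/((378/(-11747 + 213600))) = (I*√404713)/((378/201853)) = (I*√404713)/(((1/201853)*378)) = (I*√404713)/(378/201853) = (I*√404713)*(201853/378) = 201853*I*√404713/378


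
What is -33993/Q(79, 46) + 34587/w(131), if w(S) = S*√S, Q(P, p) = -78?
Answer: 11331/26 + 34587*√131/17161 ≈ 458.88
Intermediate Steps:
w(S) = S^(3/2)
-33993/Q(79, 46) + 34587/w(131) = -33993/(-78) + 34587/(131^(3/2)) = -33993*(-1/78) + 34587/((131*√131)) = 11331/26 + 34587*(√131/17161) = 11331/26 + 34587*√131/17161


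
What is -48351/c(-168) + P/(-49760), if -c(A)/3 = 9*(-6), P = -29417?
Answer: -400196701/1343520 ≈ -297.87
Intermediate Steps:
c(A) = 162 (c(A) = -27*(-6) = -3*(-54) = 162)
-48351/c(-168) + P/(-49760) = -48351/162 - 29417/(-49760) = -48351*1/162 - 29417*(-1/49760) = -16117/54 + 29417/49760 = -400196701/1343520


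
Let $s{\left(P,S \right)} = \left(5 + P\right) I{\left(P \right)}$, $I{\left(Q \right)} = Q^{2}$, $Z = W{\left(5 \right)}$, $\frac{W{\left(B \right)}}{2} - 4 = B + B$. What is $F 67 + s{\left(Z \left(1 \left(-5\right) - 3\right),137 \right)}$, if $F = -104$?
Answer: $-10995512$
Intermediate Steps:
$W{\left(B \right)} = 8 + 4 B$ ($W{\left(B \right)} = 8 + 2 \left(B + B\right) = 8 + 2 \cdot 2 B = 8 + 4 B$)
$Z = 28$ ($Z = 8 + 4 \cdot 5 = 8 + 20 = 28$)
$s{\left(P,S \right)} = P^{2} \left(5 + P\right)$ ($s{\left(P,S \right)} = \left(5 + P\right) P^{2} = P^{2} \left(5 + P\right)$)
$F 67 + s{\left(Z \left(1 \left(-5\right) - 3\right),137 \right)} = \left(-104\right) 67 + \left(28 \left(1 \left(-5\right) - 3\right)\right)^{2} \left(5 + 28 \left(1 \left(-5\right) - 3\right)\right) = -6968 + \left(28 \left(-5 - 3\right)\right)^{2} \left(5 + 28 \left(-5 - 3\right)\right) = -6968 + \left(28 \left(-8\right)\right)^{2} \left(5 + 28 \left(-8\right)\right) = -6968 + \left(-224\right)^{2} \left(5 - 224\right) = -6968 + 50176 \left(-219\right) = -6968 - 10988544 = -10995512$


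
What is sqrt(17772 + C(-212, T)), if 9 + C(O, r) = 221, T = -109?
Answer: 8*sqrt(281) ≈ 134.10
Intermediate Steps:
C(O, r) = 212 (C(O, r) = -9 + 221 = 212)
sqrt(17772 + C(-212, T)) = sqrt(17772 + 212) = sqrt(17984) = 8*sqrt(281)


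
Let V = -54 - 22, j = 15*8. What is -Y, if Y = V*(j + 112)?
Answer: 17632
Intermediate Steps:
j = 120
V = -76
Y = -17632 (Y = -76*(120 + 112) = -76*232 = -17632)
-Y = -1*(-17632) = 17632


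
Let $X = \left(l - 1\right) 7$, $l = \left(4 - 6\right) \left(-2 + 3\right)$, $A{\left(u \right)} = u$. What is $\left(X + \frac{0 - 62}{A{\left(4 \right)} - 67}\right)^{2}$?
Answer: $\frac{1590121}{3969} \approx 400.64$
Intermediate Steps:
$l = -2$ ($l = \left(4 - 6\right) 1 = \left(-2\right) 1 = -2$)
$X = -21$ ($X = \left(-2 - 1\right) 7 = \left(-3\right) 7 = -21$)
$\left(X + \frac{0 - 62}{A{\left(4 \right)} - 67}\right)^{2} = \left(-21 + \frac{0 - 62}{4 - 67}\right)^{2} = \left(-21 - \frac{62}{-63}\right)^{2} = \left(-21 - - \frac{62}{63}\right)^{2} = \left(-21 + \frac{62}{63}\right)^{2} = \left(- \frac{1261}{63}\right)^{2} = \frac{1590121}{3969}$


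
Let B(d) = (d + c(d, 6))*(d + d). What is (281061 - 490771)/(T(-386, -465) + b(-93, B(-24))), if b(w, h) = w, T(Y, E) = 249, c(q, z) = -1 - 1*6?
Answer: -104855/78 ≈ -1344.3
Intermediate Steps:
c(q, z) = -7 (c(q, z) = -1 - 6 = -7)
B(d) = 2*d*(-7 + d) (B(d) = (d - 7)*(d + d) = (-7 + d)*(2*d) = 2*d*(-7 + d))
(281061 - 490771)/(T(-386, -465) + b(-93, B(-24))) = (281061 - 490771)/(249 - 93) = -209710/156 = -209710*1/156 = -104855/78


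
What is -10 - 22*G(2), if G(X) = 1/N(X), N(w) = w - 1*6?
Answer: -9/2 ≈ -4.5000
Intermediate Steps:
N(w) = -6 + w (N(w) = w - 6 = -6 + w)
G(X) = 1/(-6 + X)
-10 - 22*G(2) = -10 - 22/(-6 + 2) = -10 - 22/(-4) = -10 - 22*(-¼) = -10 + 11/2 = -9/2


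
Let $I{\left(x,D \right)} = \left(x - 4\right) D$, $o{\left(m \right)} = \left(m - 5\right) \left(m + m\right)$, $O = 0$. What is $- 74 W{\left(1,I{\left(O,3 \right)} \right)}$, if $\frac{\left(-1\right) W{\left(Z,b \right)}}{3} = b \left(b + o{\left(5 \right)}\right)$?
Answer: $31968$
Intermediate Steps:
$o{\left(m \right)} = 2 m \left(-5 + m\right)$ ($o{\left(m \right)} = \left(-5 + m\right) 2 m = 2 m \left(-5 + m\right)$)
$I{\left(x,D \right)} = D \left(-4 + x\right)$ ($I{\left(x,D \right)} = \left(-4 + x\right) D = D \left(-4 + x\right)$)
$W{\left(Z,b \right)} = - 3 b^{2}$ ($W{\left(Z,b \right)} = - 3 b \left(b + 2 \cdot 5 \left(-5 + 5\right)\right) = - 3 b \left(b + 2 \cdot 5 \cdot 0\right) = - 3 b \left(b + 0\right) = - 3 b b = - 3 b^{2}$)
$- 74 W{\left(1,I{\left(O,3 \right)} \right)} = - 74 \left(- 3 \left(3 \left(-4 + 0\right)\right)^{2}\right) = - 74 \left(- 3 \left(3 \left(-4\right)\right)^{2}\right) = - 74 \left(- 3 \left(-12\right)^{2}\right) = - 74 \left(\left(-3\right) 144\right) = \left(-74\right) \left(-432\right) = 31968$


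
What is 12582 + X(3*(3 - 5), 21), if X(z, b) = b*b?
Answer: 13023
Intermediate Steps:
X(z, b) = b²
12582 + X(3*(3 - 5), 21) = 12582 + 21² = 12582 + 441 = 13023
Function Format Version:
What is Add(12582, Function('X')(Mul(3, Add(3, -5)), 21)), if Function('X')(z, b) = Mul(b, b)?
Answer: 13023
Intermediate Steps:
Function('X')(z, b) = Pow(b, 2)
Add(12582, Function('X')(Mul(3, Add(3, -5)), 21)) = Add(12582, Pow(21, 2)) = Add(12582, 441) = 13023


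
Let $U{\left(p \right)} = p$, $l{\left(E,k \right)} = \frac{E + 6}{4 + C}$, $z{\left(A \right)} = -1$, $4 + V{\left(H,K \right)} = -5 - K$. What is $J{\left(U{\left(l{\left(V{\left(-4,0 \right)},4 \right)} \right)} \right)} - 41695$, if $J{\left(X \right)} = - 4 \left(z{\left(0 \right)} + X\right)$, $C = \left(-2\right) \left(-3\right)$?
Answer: $- \frac{208449}{5} \approx -41690.0$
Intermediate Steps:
$V{\left(H,K \right)} = -9 - K$ ($V{\left(H,K \right)} = -4 - \left(5 + K\right) = -9 - K$)
$C = 6$
$l{\left(E,k \right)} = \frac{3}{5} + \frac{E}{10}$ ($l{\left(E,k \right)} = \frac{E + 6}{4 + 6} = \frac{6 + E}{10} = \left(6 + E\right) \frac{1}{10} = \frac{3}{5} + \frac{E}{10}$)
$J{\left(X \right)} = 4 - 4 X$ ($J{\left(X \right)} = - 4 \left(-1 + X\right) = 4 - 4 X$)
$J{\left(U{\left(l{\left(V{\left(-4,0 \right)},4 \right)} \right)} \right)} - 41695 = \left(4 - 4 \left(\frac{3}{5} + \frac{-9 - 0}{10}\right)\right) - 41695 = \left(4 - 4 \left(\frac{3}{5} + \frac{-9 + 0}{10}\right)\right) - 41695 = \left(4 - 4 \left(\frac{3}{5} + \frac{1}{10} \left(-9\right)\right)\right) - 41695 = \left(4 - 4 \left(\frac{3}{5} - \frac{9}{10}\right)\right) - 41695 = \left(4 - - \frac{6}{5}\right) - 41695 = \left(4 + \frac{6}{5}\right) - 41695 = \frac{26}{5} - 41695 = - \frac{208449}{5}$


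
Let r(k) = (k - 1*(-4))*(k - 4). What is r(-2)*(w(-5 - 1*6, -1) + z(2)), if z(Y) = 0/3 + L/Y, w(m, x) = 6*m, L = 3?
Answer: 774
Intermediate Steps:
r(k) = (-4 + k)*(4 + k) (r(k) = (k + 4)*(-4 + k) = (4 + k)*(-4 + k) = (-4 + k)*(4 + k))
z(Y) = 3/Y (z(Y) = 0/3 + 3/Y = 0*(⅓) + 3/Y = 0 + 3/Y = 3/Y)
r(-2)*(w(-5 - 1*6, -1) + z(2)) = (-16 + (-2)²)*(6*(-5 - 1*6) + 3/2) = (-16 + 4)*(6*(-5 - 6) + 3*(½)) = -12*(6*(-11) + 3/2) = -12*(-66 + 3/2) = -12*(-129/2) = 774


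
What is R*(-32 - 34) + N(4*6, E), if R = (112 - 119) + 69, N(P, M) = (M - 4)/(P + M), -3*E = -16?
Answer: -90023/22 ≈ -4092.0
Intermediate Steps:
E = 16/3 (E = -⅓*(-16) = 16/3 ≈ 5.3333)
N(P, M) = (-4 + M)/(M + P)
R = 62 (R = -7 + 69 = 62)
R*(-32 - 34) + N(4*6, E) = 62*(-32 - 34) + (-4 + 16/3)/(16/3 + 4*6) = 62*(-66) + (4/3)/(16/3 + 24) = -4092 + (4/3)/(88/3) = -4092 + (3/88)*(4/3) = -4092 + 1/22 = -90023/22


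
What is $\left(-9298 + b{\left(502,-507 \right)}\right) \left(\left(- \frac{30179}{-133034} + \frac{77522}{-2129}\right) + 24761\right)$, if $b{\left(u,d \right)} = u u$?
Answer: $\frac{399159258917073}{66517} \approx 6.0009 \cdot 10^{9}$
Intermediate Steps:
$b{\left(u,d \right)} = u^{2}$
$\left(-9298 + b{\left(502,-507 \right)}\right) \left(\left(- \frac{30179}{-133034} + \frac{77522}{-2129}\right) + 24761\right) = \left(-9298 + 502^{2}\right) \left(\left(- \frac{30179}{-133034} + \frac{77522}{-2129}\right) + 24761\right) = \left(-9298 + 252004\right) \left(\left(\left(-30179\right) \left(- \frac{1}{133034}\right) + 77522 \left(- \frac{1}{2129}\right)\right) + 24761\right) = 242706 \left(\left(\frac{30179}{133034} - \frac{77522}{2129}\right) + 24761\right) = 242706 \left(- \frac{10248810657}{283229386} + 24761\right) = 242706 \cdot \frac{7002794016089}{283229386} = \frac{399159258917073}{66517}$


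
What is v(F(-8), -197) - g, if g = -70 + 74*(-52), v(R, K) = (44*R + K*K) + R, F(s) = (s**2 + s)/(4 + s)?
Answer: 42097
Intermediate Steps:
F(s) = (s + s**2)/(4 + s)
v(R, K) = K**2 + 45*R (v(R, K) = (44*R + K**2) + R = (K**2 + 44*R) + R = K**2 + 45*R)
g = -3918 (g = -70 - 3848 = -3918)
v(F(-8), -197) - g = ((-197)**2 + 45*(-8*(1 - 8)/(4 - 8))) - 1*(-3918) = (38809 + 45*(-8*(-7)/(-4))) + 3918 = (38809 + 45*(-8*(-1/4)*(-7))) + 3918 = (38809 + 45*(-14)) + 3918 = (38809 - 630) + 3918 = 38179 + 3918 = 42097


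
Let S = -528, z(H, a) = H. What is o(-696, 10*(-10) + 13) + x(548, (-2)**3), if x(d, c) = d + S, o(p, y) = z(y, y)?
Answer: -67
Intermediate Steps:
o(p, y) = y
x(d, c) = -528 + d (x(d, c) = d - 528 = -528 + d)
o(-696, 10*(-10) + 13) + x(548, (-2)**3) = (10*(-10) + 13) + (-528 + 548) = (-100 + 13) + 20 = -87 + 20 = -67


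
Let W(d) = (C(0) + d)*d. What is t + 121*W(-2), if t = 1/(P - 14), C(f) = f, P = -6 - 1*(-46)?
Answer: 12585/26 ≈ 484.04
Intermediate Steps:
P = 40 (P = -6 + 46 = 40)
W(d) = d² (W(d) = (0 + d)*d = d*d = d²)
t = 1/26 (t = 1/(40 - 14) = 1/26 ≈ 0.038462)
t + 121*W(-2) = 1/26 + 121*(-2)² = 1/26 + 121*4 = 1/26 + 484 = 12585/26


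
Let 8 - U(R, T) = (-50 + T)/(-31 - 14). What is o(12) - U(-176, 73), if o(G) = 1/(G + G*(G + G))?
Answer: -7657/900 ≈ -8.5078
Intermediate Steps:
U(R, T) = 62/9 + T/45 (U(R, T) = 8 - (-50 + T)/(-31 - 14) = 8 - (-50 + T)/(-45) = 8 - (-50 + T)*(-1)/45 = 8 - (10/9 - T/45) = 8 + (-10/9 + T/45) = 62/9 + T/45)
o(G) = 1/(G + 2*G²) (o(G) = 1/(G + G*(2*G)) = 1/(G + 2*G²))
o(12) - U(-176, 73) = 1/(12*(1 + 2*12)) - (62/9 + (1/45)*73) = 1/(12*(1 + 24)) - (62/9 + 73/45) = (1/12)/25 - 1*383/45 = (1/12)*(1/25) - 383/45 = 1/300 - 383/45 = -7657/900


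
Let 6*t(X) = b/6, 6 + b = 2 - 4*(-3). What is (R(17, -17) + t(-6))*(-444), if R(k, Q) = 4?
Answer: -5624/3 ≈ -1874.7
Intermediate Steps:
b = 8 (b = -6 + (2 - 4*(-3)) = -6 + (2 + 12) = -6 + 14 = 8)
t(X) = 2/9 (t(X) = (8/6)/6 = ((1/6)*8)/6 = (1/6)*(4/3) = 2/9)
(R(17, -17) + t(-6))*(-444) = (4 + 2/9)*(-444) = (38/9)*(-444) = -5624/3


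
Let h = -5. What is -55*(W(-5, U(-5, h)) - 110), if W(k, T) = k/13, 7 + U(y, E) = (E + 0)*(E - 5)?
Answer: 78925/13 ≈ 6071.2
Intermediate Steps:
U(y, E) = -7 + E*(-5 + E) (U(y, E) = -7 + (E + 0)*(E - 5) = -7 + E*(-5 + E))
W(k, T) = k/13 (W(k, T) = k*(1/13) = k/13)
-55*(W(-5, U(-5, h)) - 110) = -55*((1/13)*(-5) - 110) = -55*(-5/13 - 110) = -55*(-1435/13) = 78925/13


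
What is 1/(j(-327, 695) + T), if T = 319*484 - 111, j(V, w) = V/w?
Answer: 695/107227748 ≈ 6.4815e-6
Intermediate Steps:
T = 154285 (T = 154396 - 111 = 154285)
1/(j(-327, 695) + T) = 1/(-327/695 + 154285) = 1/(107227748/695) = 695/107227748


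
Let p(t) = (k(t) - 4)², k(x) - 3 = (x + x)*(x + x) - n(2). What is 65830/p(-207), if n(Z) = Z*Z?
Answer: 65830/29374874881 ≈ 2.2410e-6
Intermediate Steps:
n(Z) = Z²
k(x) = -1 + 4*x² (k(x) = 3 + ((x + x)*(x + x) - 1*2²) = 3 + ((2*x)*(2*x) - 1*4) = 3 + (4*x² - 4) = 3 + (-4 + 4*x²) = -1 + 4*x²)
p(t) = (-5 + 4*t²)² (p(t) = ((-1 + 4*t²) - 4)² = (-5 + 4*t²)²)
65830/p(-207) = 65830/((-5 + 4*(-207)²)²) = 65830/((-5 + 4*42849)²) = 65830/((-5 + 171396)²) = 65830/(171391²) = 65830/29374874881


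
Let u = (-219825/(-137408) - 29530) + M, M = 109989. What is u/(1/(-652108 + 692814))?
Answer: 225021345264241/68704 ≈ 3.2752e+9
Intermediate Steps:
u = 11055930097/137408 (u = (-219825/(-137408) - 29530) + 109989 = (-219825*(-1/137408) - 29530) + 109989 = (219825/137408 - 29530) + 109989 = -4057438415/137408 + 109989 = 11055930097/137408 ≈ 80461.)
u/(1/(-652108 + 692814)) = 11055930097/(137408*(1/(-652108 + 692814))) = 11055930097/(137408*(1/40706)) = (11055930097/137408)*40706 = 225021345264241/68704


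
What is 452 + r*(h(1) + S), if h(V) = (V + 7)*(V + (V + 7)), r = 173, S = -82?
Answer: -1278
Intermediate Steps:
h(V) = (7 + V)*(7 + 2*V) (h(V) = (7 + V)*(V + (7 + V)) = (7 + V)*(7 + 2*V))
452 + r*(h(1) + S) = 452 + 173*((49 + 2*1**2 + 21*1) - 82) = 452 + 173*((49 + 2*1 + 21) - 82) = 452 + 173*((49 + 2 + 21) - 82) = 452 + 173*(72 - 82) = 452 + 173*(-10) = 452 - 1730 = -1278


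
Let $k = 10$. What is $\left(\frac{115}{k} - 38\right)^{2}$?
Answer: $\frac{2809}{4} \approx 702.25$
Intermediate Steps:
$\left(\frac{115}{k} - 38\right)^{2} = \left(\frac{115}{10} - 38\right)^{2} = \left(115 \cdot \frac{1}{10} - 38\right)^{2} = \left(\frac{23}{2} - 38\right)^{2} = \left(- \frac{53}{2}\right)^{2} = \frac{2809}{4}$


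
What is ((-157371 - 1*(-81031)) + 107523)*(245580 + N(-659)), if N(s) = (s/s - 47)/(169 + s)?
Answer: 1876191396509/245 ≈ 7.6579e+9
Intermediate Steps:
N(s) = -46/(169 + s) (N(s) = (1 - 47)/(169 + s) = -46/(169 + s))
((-157371 - 1*(-81031)) + 107523)*(245580 + N(-659)) = ((-157371 - 1*(-81031)) + 107523)*(245580 - 46/(169 - 659)) = ((-157371 + 81031) + 107523)*(245580 - 46/(-490)) = (-76340 + 107523)*(245580 - 46*(-1/490)) = 31183*(245580 + 23/245) = 31183*(60167123/245) = 1876191396509/245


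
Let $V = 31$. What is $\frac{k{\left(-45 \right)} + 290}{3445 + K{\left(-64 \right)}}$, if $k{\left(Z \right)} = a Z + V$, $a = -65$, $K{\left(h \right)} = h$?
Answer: $\frac{1082}{1127} \approx 0.96007$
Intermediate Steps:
$k{\left(Z \right)} = 31 - 65 Z$ ($k{\left(Z \right)} = - 65 Z + 31 = 31 - 65 Z$)
$\frac{k{\left(-45 \right)} + 290}{3445 + K{\left(-64 \right)}} = \frac{\left(31 - -2925\right) + 290}{3445 - 64} = \frac{\left(31 + 2925\right) + 290}{3381} = \left(2956 + 290\right) \frac{1}{3381} = 3246 \cdot \frac{1}{3381} = \frac{1082}{1127}$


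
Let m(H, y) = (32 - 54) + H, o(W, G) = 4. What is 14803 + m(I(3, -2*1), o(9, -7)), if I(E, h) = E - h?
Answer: 14786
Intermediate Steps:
m(H, y) = -22 + H
14803 + m(I(3, -2*1), o(9, -7)) = 14803 + (-22 + (3 - (-2))) = 14803 + (-22 + (3 - 1*(-2))) = 14803 + (-22 + (3 + 2)) = 14803 + (-22 + 5) = 14803 - 17 = 14786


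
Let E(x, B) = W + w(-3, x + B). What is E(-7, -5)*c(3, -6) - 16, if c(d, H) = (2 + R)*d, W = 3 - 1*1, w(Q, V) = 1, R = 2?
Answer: 20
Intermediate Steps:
W = 2 (W = 3 - 1 = 2)
E(x, B) = 3 (E(x, B) = 2 + 1 = 3)
c(d, H) = 4*d (c(d, H) = (2 + 2)*d = 4*d)
E(-7, -5)*c(3, -6) - 16 = 3*(4*3) - 16 = 3*12 - 16 = 36 - 16 = 20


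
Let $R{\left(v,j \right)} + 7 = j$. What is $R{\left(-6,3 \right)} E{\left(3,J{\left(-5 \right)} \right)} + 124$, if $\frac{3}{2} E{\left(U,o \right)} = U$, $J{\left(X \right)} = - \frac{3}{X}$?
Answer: $116$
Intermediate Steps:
$R{\left(v,j \right)} = -7 + j$
$E{\left(U,o \right)} = \frac{2 U}{3}$
$R{\left(-6,3 \right)} E{\left(3,J{\left(-5 \right)} \right)} + 124 = \left(-7 + 3\right) \frac{2}{3} \cdot 3 + 124 = \left(-4\right) 2 + 124 = -8 + 124 = 116$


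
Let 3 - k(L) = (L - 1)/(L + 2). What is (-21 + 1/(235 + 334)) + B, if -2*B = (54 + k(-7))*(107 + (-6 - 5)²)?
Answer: -18027622/2845 ≈ -6336.6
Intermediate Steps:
k(L) = 3 - (-1 + L)/(2 + L) (k(L) = 3 - (L - 1)/(L + 2) = 3 - (-1 + L)/(2 + L))
B = -31578/5 (B = -(54 + (7 + 2*(-7))/(2 - 7))*(107 + (-6 - 5)²)/2 = -(54 + (7 - 14)/(-5))*(107 + (-11)²)/2 = -(54 - ⅕*(-7))*(107 + 121)/2 = -(54 + 7/5)*228/2 = -277*228/10 = -½*63156/5 = -31578/5 ≈ -6315.6)
(-21 + 1/(235 + 334)) + B = (-21 + 1/(235 + 334)) - 31578/5 = (-21 + 1/569) - 31578/5 = -11948/569 - 31578/5 = -18027622/2845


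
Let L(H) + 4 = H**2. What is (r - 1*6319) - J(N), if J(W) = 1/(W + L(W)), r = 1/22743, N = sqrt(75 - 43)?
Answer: -27018206209/4275684 + sqrt(2)/188 ≈ -6319.0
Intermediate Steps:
L(H) = -4 + H**2
N = 4*sqrt(2) (N = sqrt(32) = 4*sqrt(2) ≈ 5.6569)
r = 1/22743 ≈ 4.3970e-5
J(W) = 1/(-4 + W + W**2) (J(W) = 1/(W + (-4 + W**2)) = 1/(-4 + W + W**2))
(r - 1*6319) - J(N) = (1/22743 - 1*6319) - 1/(-4 + 4*sqrt(2) + (4*sqrt(2))**2) = (1/22743 - 6319) - 1/(-4 + 4*sqrt(2) + 32) = -143713016/22743 - 1/(28 + 4*sqrt(2))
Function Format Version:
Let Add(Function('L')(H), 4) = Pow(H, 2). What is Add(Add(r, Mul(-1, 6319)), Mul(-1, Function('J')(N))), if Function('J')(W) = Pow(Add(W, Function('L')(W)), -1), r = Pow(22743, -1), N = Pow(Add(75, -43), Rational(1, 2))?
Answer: Add(Rational(-27018206209, 4275684), Mul(Rational(1, 188), Pow(2, Rational(1, 2)))) ≈ -6319.0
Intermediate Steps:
Function('L')(H) = Add(-4, Pow(H, 2))
N = Mul(4, Pow(2, Rational(1, 2))) (N = Pow(32, Rational(1, 2)) = Mul(4, Pow(2, Rational(1, 2))) ≈ 5.6569)
r = Rational(1, 22743) ≈ 4.3970e-5
Function('J')(W) = Pow(Add(-4, W, Pow(W, 2)), -1) (Function('J')(W) = Pow(Add(W, Add(-4, Pow(W, 2))), -1) = Pow(Add(-4, W, Pow(W, 2)), -1))
Add(Add(r, Mul(-1, 6319)), Mul(-1, Function('J')(N))) = Add(Add(Rational(1, 22743), Mul(-1, 6319)), Mul(-1, Pow(Add(-4, Mul(4, Pow(2, Rational(1, 2))), Pow(Mul(4, Pow(2, Rational(1, 2))), 2)), -1))) = Add(Add(Rational(1, 22743), -6319), Mul(-1, Pow(Add(-4, Mul(4, Pow(2, Rational(1, 2))), 32), -1))) = Add(Rational(-143713016, 22743), Mul(-1, Pow(Add(28, Mul(4, Pow(2, Rational(1, 2)))), -1)))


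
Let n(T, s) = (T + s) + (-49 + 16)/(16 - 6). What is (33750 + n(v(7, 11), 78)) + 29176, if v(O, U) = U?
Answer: 630117/10 ≈ 63012.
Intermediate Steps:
n(T, s) = -33/10 + T + s (n(T, s) = (T + s) - 33/10 = -33/10 + T + s)
(33750 + n(v(7, 11), 78)) + 29176 = (33750 + (-33/10 + 11 + 78)) + 29176 = (33750 + 857/10) + 29176 = 338357/10 + 29176 = 630117/10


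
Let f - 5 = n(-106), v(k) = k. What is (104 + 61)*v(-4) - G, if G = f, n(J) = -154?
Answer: -511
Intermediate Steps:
f = -149 (f = 5 - 154 = -149)
G = -149
(104 + 61)*v(-4) - G = (104 + 61)*(-4) - 1*(-149) = 165*(-4) + 149 = -660 + 149 = -511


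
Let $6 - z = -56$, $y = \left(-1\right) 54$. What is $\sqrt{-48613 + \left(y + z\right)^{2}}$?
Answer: $i \sqrt{48549} \approx 220.34 i$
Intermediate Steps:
$y = -54$
$z = 62$ ($z = 6 - -56 = 6 + 56 = 62$)
$\sqrt{-48613 + \left(y + z\right)^{2}} = \sqrt{-48613 + \left(-54 + 62\right)^{2}} = \sqrt{-48613 + 8^{2}} = \sqrt{-48613 + 64} = \sqrt{-48549} = i \sqrt{48549}$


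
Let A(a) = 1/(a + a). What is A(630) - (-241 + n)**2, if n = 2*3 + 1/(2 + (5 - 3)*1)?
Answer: -277742111/5040 ≈ -55108.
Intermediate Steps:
A(a) = 1/(2*a)
n = 25/4 (n = 6 + 1/(2 + 2*1) = 6 + 1/(2 + 2) = 6 + 1/4 = 25/4 ≈ 6.2500)
A(630) - (-241 + n)**2 = (1/2)/630 - (-241 + 25/4)**2 = (1/2)*(1/630) - (-939/4)**2 = 1/1260 - 1*881721/16 = 1/1260 - 881721/16 = -277742111/5040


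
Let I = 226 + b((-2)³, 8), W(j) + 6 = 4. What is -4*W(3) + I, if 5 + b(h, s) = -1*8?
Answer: 221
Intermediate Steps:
W(j) = -2 (W(j) = -6 + 4 = -2)
b(h, s) = -13 (b(h, s) = -5 - 1*8 = -5 - 8 = -13)
I = 213 (I = 226 - 13 = 213)
-4*W(3) + I = -4*(-2) + 213 = 8 + 213 = 221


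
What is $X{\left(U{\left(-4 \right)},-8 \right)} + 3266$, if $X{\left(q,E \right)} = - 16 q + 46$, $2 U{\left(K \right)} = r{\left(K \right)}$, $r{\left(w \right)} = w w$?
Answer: $3184$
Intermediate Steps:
$r{\left(w \right)} = w^{2}$
$U{\left(K \right)} = \frac{K^{2}}{2}$
$X{\left(q,E \right)} = 46 - 16 q$
$X{\left(U{\left(-4 \right)},-8 \right)} + 3266 = \left(46 - 16 \frac{\left(-4\right)^{2}}{2}\right) + 3266 = \left(46 - 16 \cdot \frac{1}{2} \cdot 16\right) + 3266 = \left(46 - 128\right) + 3266 = -82 + 3266 = 3184$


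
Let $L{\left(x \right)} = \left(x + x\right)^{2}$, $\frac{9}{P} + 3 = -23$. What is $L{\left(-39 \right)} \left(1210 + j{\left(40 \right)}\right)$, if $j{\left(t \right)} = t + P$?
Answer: $7602894$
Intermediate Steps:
$P = - \frac{9}{26}$ ($P = \frac{9}{-3 - 23} = \frac{9}{-26} = 9 \left(- \frac{1}{26}\right) = - \frac{9}{26} \approx -0.34615$)
$L{\left(x \right)} = 4 x^{2}$ ($L{\left(x \right)} = \left(2 x\right)^{2} = 4 x^{2}$)
$j{\left(t \right)} = - \frac{9}{26} + t$ ($j{\left(t \right)} = t - \frac{9}{26} = - \frac{9}{26} + t$)
$L{\left(-39 \right)} \left(1210 + j{\left(40 \right)}\right) = 4 \left(-39\right)^{2} \left(1210 + \left(- \frac{9}{26} + 40\right)\right) = 4 \cdot 1521 \left(1210 + \frac{1031}{26}\right) = 6084 \cdot \frac{32491}{26} = 7602894$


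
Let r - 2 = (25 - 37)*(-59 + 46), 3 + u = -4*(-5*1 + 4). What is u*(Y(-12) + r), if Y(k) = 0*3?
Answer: 158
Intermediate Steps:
Y(k) = 0
u = 1 (u = -3 - 4*(-5*1 + 4) = -3 - 4*(-5 + 4) = -3 - 4*(-1) = -3 + 4 = 1)
r = 158 (r = 2 + (25 - 37)*(-59 + 46) = 2 - 12*(-13) = 2 + 156 = 158)
u*(Y(-12) + r) = 1*(0 + 158) = 1*158 = 158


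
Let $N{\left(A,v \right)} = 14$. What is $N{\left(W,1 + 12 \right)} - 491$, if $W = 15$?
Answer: $-477$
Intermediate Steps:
$N{\left(W,1 + 12 \right)} - 491 = 14 - 491 = -477$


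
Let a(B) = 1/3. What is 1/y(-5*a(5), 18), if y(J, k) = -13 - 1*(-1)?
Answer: -1/12 ≈ -0.083333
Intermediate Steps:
a(B) = ⅓
y(J, k) = -12 (y(J, k) = -13 + 1 = -12)
1/y(-5*a(5), 18) = 1/(-12) = -1/12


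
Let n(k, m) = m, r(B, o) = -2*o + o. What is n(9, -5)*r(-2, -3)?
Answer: -15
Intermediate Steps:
r(B, o) = -o
n(9, -5)*r(-2, -3) = -(-5)*(-3) = -5*3 = -15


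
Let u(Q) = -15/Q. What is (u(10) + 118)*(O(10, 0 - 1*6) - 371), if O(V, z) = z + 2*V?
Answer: -83181/2 ≈ -41591.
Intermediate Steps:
(u(10) + 118)*(O(10, 0 - 1*6) - 371) = (-15/10 + 118)*(((0 - 1*6) + 2*10) - 371) = (-15*⅒ + 118)*(((0 - 6) + 20) - 371) = (-3/2 + 118)*((-6 + 20) - 371) = 233*(14 - 371)/2 = (233/2)*(-357) = -83181/2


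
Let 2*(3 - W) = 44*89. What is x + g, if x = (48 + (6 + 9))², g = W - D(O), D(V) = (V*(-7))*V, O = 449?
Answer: 1413221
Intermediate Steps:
D(V) = -7*V² (D(V) = (-7*V)*V = -7*V²)
W = -1955 (W = 3 - 22*89 = 3 - ½*3916 = 3 - 1958 = -1955)
g = 1409252 (g = -1955 - (-7)*449² = -1955 - (-7)*201601 = -1955 - 1*(-1411207) = -1955 + 1411207 = 1409252)
x = 3969 (x = (48 + 15)² = 63² = 3969)
x + g = 3969 + 1409252 = 1413221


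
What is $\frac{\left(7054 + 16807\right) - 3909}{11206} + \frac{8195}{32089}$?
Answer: $\frac{366036449}{179794667} \approx 2.0359$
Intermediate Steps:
$\frac{\left(7054 + 16807\right) - 3909}{11206} + \frac{8195}{32089} = \left(23861 - 3909\right) \frac{1}{11206} + 8195 \cdot \frac{1}{32089} = 19952 \cdot \frac{1}{11206} + \frac{8195}{32089} = \frac{9976}{5603} + \frac{8195}{32089} = \frac{366036449}{179794667}$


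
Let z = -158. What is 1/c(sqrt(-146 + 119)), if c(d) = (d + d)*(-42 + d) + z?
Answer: I/(4*(-53*I + 63*sqrt(3))) ≈ -0.00090038 + 0.0018538*I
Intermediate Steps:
c(d) = -158 + 2*d*(-42 + d) (c(d) = (d + d)*(-42 + d) - 158 = (2*d)*(-42 + d) - 158 = 2*d*(-42 + d) - 158 = -158 + 2*d*(-42 + d))
1/c(sqrt(-146 + 119)) = 1/(-158 - 84*sqrt(-146 + 119) + 2*(sqrt(-146 + 119))**2) = 1/(-158 - 252*I*sqrt(3) + 2*(sqrt(-27))**2) = 1/(-158 - 252*I*sqrt(3) + 2*(3*I*sqrt(3))**2) = 1/(-158 - 252*I*sqrt(3) + 2*(-27)) = 1/(-158 - 252*I*sqrt(3) - 54) = 1/(-212 - 252*I*sqrt(3))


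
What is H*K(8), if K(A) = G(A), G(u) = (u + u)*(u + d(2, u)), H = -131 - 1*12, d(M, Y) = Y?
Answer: -36608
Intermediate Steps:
H = -143 (H = -131 - 12 = -143)
G(u) = 4*u**2 (G(u) = (u + u)*(u + u) = (2*u)*(2*u) = 4*u**2)
K(A) = 4*A**2
H*K(8) = -572*8**2 = -572*64 = -143*256 = -36608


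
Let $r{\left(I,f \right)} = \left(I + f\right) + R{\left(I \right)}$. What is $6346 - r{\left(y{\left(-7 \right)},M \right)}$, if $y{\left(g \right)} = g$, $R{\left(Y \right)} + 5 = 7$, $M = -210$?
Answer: $6561$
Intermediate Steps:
$R{\left(Y \right)} = 2$ ($R{\left(Y \right)} = -5 + 7 = 2$)
$r{\left(I,f \right)} = 2 + I + f$ ($r{\left(I,f \right)} = \left(I + f\right) + 2 = 2 + I + f$)
$6346 - r{\left(y{\left(-7 \right)},M \right)} = 6346 - \left(2 - 7 - 210\right) = 6346 - -215 = 6346 + 215 = 6561$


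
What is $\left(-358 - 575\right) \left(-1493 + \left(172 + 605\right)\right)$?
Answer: $668028$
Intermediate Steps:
$\left(-358 - 575\right) \left(-1493 + \left(172 + 605\right)\right) = \left(-358 - 575\right) \left(-1493 + 777\right) = \left(-933\right) \left(-716\right) = 668028$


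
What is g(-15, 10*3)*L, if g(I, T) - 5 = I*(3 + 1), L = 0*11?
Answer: 0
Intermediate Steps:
L = 0
g(I, T) = 5 + 4*I (g(I, T) = 5 + I*(3 + 1) = 5 + I*4 = 5 + 4*I)
g(-15, 10*3)*L = (5 + 4*(-15))*0 = (5 - 60)*0 = -55*0 = 0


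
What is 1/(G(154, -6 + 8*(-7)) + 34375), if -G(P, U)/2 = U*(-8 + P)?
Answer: 1/52479 ≈ 1.9055e-5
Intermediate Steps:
G(P, U) = -2*U*(-8 + P)
1/(G(154, -6 + 8*(-7)) + 34375) = 1/(2*(-6 + 8*(-7))*(8 - 1*154) + 34375) = 1/(2*(-6 - 56)*(8 - 154) + 34375) = 1/(2*(-62)*(-146) + 34375) = 1/(18104 + 34375) = 1/52479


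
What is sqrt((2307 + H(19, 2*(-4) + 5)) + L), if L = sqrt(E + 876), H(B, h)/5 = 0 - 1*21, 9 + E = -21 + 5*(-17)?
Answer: sqrt(2202 + sqrt(761)) ≈ 47.219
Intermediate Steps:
E = -115 (E = -9 + (-21 + 5*(-17)) = -9 + (-21 - 85) = -9 - 106 = -115)
H(B, h) = -105 (H(B, h) = 5*(0 - 1*21) = 5*(0 - 21) = 5*(-21) = -105)
L = sqrt(761) (L = sqrt(-115 + 876) = sqrt(761) ≈ 27.586)
sqrt((2307 + H(19, 2*(-4) + 5)) + L) = sqrt((2307 - 105) + sqrt(761)) = sqrt(2202 + sqrt(761))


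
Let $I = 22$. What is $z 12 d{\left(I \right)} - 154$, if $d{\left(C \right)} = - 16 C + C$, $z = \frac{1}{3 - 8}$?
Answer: $638$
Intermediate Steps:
$z = - \frac{1}{5}$ ($z = \frac{1}{-5} = - \frac{1}{5} \approx -0.2$)
$d{\left(C \right)} = - 15 C$
$z 12 d{\left(I \right)} - 154 = \left(- \frac{1}{5}\right) 12 \left(\left(-15\right) 22\right) - 154 = \left(- \frac{12}{5}\right) \left(-330\right) - 154 = 792 - 154 = 638$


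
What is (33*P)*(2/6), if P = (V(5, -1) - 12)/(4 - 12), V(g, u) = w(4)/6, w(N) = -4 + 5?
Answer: 781/48 ≈ 16.271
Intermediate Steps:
w(N) = 1
V(g, u) = 1/6
P = 71/48 (P = (1/6 - 12)/(4 - 12) = -71/6/(-8) = -71/6*(-1/8) = 71/48 ≈ 1.4792)
(33*P)*(2/6) = (33*(71/48))*(2/6) = 781*(2*(1/6))/16 = (781/16)*(1/3) = 781/48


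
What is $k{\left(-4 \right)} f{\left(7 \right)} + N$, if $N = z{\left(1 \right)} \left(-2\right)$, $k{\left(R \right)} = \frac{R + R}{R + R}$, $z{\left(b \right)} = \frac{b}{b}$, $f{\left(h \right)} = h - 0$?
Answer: $5$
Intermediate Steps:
$f{\left(h \right)} = h$ ($f{\left(h \right)} = h + 0 = h$)
$z{\left(b \right)} = 1$
$k{\left(R \right)} = 1$ ($k{\left(R \right)} = \frac{2 R}{2 R} = 2 R \frac{1}{2 R} = 1$)
$N = -2$ ($N = 1 \left(-2\right) = -2$)
$k{\left(-4 \right)} f{\left(7 \right)} + N = 1 \cdot 7 - 2 = 7 - 2 = 5$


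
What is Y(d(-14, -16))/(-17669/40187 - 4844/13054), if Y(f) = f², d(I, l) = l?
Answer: -67148940544/212658477 ≈ -315.76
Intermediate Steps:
Y(d(-14, -16))/(-17669/40187 - 4844/13054) = (-16)²/(-17669/40187 - 4844/13054) = 256/(-17669*1/40187 - 4844*1/13054) = 256/(-17669/40187 - 2422/6527) = 256/(-212658477/262300549) = 256*(-262300549/212658477) = -67148940544/212658477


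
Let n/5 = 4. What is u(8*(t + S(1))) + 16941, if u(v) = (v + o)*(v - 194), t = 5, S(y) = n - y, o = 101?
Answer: 16355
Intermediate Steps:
n = 20 (n = 5*4 = 20)
S(y) = 20 - y
u(v) = (-194 + v)*(101 + v) (u(v) = (v + 101)*(v - 194) = (101 + v)*(-194 + v) = (-194 + v)*(101 + v))
u(8*(t + S(1))) + 16941 = (-19594 + (8*(5 + (20 - 1*1)))² - 744*(5 + (20 - 1*1))) + 16941 = (-19594 + (8*(5 + (20 - 1)))² - 744*(5 + (20 - 1))) + 16941 = (-19594 + (8*(5 + 19))² - 744*(5 + 19)) + 16941 = (-19594 + (8*24)² - 744*24) + 16941 = (-19594 + 192² - 93*192) + 16941 = (-19594 + 36864 - 17856) + 16941 = -586 + 16941 = 16355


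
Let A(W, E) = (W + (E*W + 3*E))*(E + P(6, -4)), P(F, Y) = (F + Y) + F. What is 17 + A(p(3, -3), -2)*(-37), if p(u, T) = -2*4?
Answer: -427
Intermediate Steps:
P(F, Y) = Y + 2*F
p(u, T) = -8
A(W, E) = (8 + E)*(W + 3*E + E*W) (A(W, E) = (W + (E*W + 3*E))*(E + (-4 + 2*6)) = (W + (3*E + E*W))*(E + (-4 + 12)) = (W + 3*E + E*W)*(E + 8) = (W + 3*E + E*W)*(8 + E) = (8 + E)*(W + 3*E + E*W))
17 + A(p(3, -3), -2)*(-37) = 17 + (3*(-2)² + 8*(-8) + 24*(-2) - 8*(-2)² + 9*(-2)*(-8))*(-37) = 17 + (3*4 - 64 - 48 - 8*4 + 144)*(-37) = 17 + (12 - 64 - 48 - 32 + 144)*(-37) = 17 + 12*(-37) = 17 - 444 = -427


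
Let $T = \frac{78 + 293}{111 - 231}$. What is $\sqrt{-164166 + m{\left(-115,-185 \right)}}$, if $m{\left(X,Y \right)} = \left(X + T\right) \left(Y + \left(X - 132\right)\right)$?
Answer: $\frac{2 i \sqrt{707190}}{5} \approx 336.38 i$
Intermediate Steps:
$T = - \frac{371}{120}$ ($T = \frac{371}{-120} = 371 \left(- \frac{1}{120}\right) = - \frac{371}{120} \approx -3.0917$)
$m{\left(X,Y \right)} = \left(- \frac{371}{120} + X\right) \left(-132 + X + Y\right)$ ($m{\left(X,Y \right)} = \left(X - \frac{371}{120}\right) \left(Y + \left(X - 132\right)\right) = \left(- \frac{371}{120} + X\right) \left(Y + \left(X - 132\right)\right) = \left(- \frac{371}{120} + X\right) \left(Y + \left(-132 + X\right)\right) = \left(- \frac{371}{120} + X\right) \left(-132 + X + Y\right)$)
$\sqrt{-164166 + m{\left(-115,-185 \right)}} = \sqrt{-164166 - \left(- \frac{188953}{5} - 13225\right)} = \sqrt{-164166 + \left(\frac{4081}{10} + 13225 + \frac{372853}{24} + \frac{13727}{24} + 21275\right)} = \sqrt{-164166 + \frac{255078}{5}} = \sqrt{- \frac{565752}{5}} = \frac{2 i \sqrt{707190}}{5}$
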